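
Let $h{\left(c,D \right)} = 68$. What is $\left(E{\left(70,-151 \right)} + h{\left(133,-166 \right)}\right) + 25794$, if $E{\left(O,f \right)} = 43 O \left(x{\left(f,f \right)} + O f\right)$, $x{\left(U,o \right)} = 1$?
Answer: $-31786828$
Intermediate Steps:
$E{\left(O,f \right)} = 43 O \left(1 + O f\right)$
$\left(E{\left(70,-151 \right)} + h{\left(133,-166 \right)}\right) + 25794 = \left(43 \cdot 70 \left(1 + 70 \left(-151\right)\right) + 68\right) + 25794 = \left(43 \cdot 70 \left(1 - 10570\right) + 68\right) + 25794 = \left(43 \cdot 70 \left(-10569\right) + 68\right) + 25794 = \left(-31812690 + 68\right) + 25794 = -31812622 + 25794 = -31786828$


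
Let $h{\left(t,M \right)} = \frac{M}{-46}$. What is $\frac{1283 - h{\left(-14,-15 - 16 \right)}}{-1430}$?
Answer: $- \frac{58987}{65780} \approx -0.89673$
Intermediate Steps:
$h{\left(t,M \right)} = - \frac{M}{46}$ ($h{\left(t,M \right)} = M \left(- \frac{1}{46}\right) = - \frac{M}{46}$)
$\frac{1283 - h{\left(-14,-15 - 16 \right)}}{-1430} = \frac{1283 - - \frac{-15 - 16}{46}}{-1430} = \left(1283 - \left(- \frac{1}{46}\right) \left(-31\right)\right) \left(- \frac{1}{1430}\right) = \left(1283 - \frac{31}{46}\right) \left(- \frac{1}{1430}\right) = \frac{58987}{46} \left(- \frac{1}{1430}\right) = - \frac{58987}{65780}$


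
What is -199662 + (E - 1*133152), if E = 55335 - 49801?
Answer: -327280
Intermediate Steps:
E = 5534
-199662 + (E - 1*133152) = -199662 + (5534 - 1*133152) = -199662 + (5534 - 133152) = -199662 - 127618 = -327280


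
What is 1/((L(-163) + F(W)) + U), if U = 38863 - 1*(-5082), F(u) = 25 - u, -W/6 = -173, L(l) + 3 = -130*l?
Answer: 1/64119 ≈ 1.5596e-5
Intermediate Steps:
L(l) = -3 - 130*l
W = 1038 (W = -6*(-173) = 1038)
U = 43945 (U = 38863 + 5082 = 43945)
1/((L(-163) + F(W)) + U) = 1/(((-3 - 130*(-163)) + (25 - 1*1038)) + 43945) = 1/(((-3 + 21190) + (25 - 1038)) + 43945) = 1/((21187 - 1013) + 43945) = 1/(20174 + 43945) = 1/64119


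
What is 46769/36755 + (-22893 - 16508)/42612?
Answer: 544736873/1566204060 ≈ 0.34781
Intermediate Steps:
46769/36755 + (-22893 - 16508)/42612 = 46769*(1/36755) - 39401*1/42612 = 46769/36755 - 39401/42612 = 544736873/1566204060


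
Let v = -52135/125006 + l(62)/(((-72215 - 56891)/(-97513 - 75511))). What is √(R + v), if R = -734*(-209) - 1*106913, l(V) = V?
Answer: √3032869483412804219697394/8069512318 ≈ 215.81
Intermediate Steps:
R = 46493 (R = 153406 - 106913 = 46493)
v = 667134711809/8069512318 (v = -52135/125006 + 62/(((-72215 - 56891)/(-97513 - 75511))) = -52135*1/125006 + 62/((-129106/(-173024))) = -52135/125006 + 62/((-129106*(-1/173024))) = -52135/125006 + 62/(64553/86512) = -52135/125006 + 62*(86512/64553) = -52135/125006 + 5363744/64553 = 667134711809/8069512318 ≈ 82.673)
√(R + v) = √(46493 + 667134711809/8069512318) = √(375842970912583/8069512318) = √3032869483412804219697394/8069512318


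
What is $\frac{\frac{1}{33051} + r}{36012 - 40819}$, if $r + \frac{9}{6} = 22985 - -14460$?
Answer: $- \frac{2475090239}{317752314} \approx -7.7894$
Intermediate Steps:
$r = \frac{74887}{2}$ ($r = - \frac{3}{2} + \left(22985 - -14460\right) = - \frac{3}{2} + \left(22985 + 14460\right) = - \frac{3}{2} + 37445 = \frac{74887}{2} \approx 37444.0$)
$\frac{\frac{1}{33051} + r}{36012 - 40819} = \frac{\frac{1}{33051} + \frac{74887}{2}}{36012 - 40819} = \frac{\frac{1}{33051} + \frac{74887}{2}}{-4807} = \frac{2475090239}{66102} \left(- \frac{1}{4807}\right) = - \frac{2475090239}{317752314}$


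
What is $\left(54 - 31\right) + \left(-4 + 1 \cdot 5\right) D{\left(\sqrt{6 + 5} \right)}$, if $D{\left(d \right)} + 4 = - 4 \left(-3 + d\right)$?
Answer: $31 - 4 \sqrt{11} \approx 17.733$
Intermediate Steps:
$D{\left(d \right)} = 8 - 4 d$ ($D{\left(d \right)} = -4 - 4 \left(-3 + d\right) = -4 - \left(-12 + 4 d\right) = 8 - 4 d$)
$\left(54 - 31\right) + \left(-4 + 1 \cdot 5\right) D{\left(\sqrt{6 + 5} \right)} = \left(54 - 31\right) + \left(-4 + 1 \cdot 5\right) \left(8 - 4 \sqrt{6 + 5}\right) = \left(54 - 31\right) + \left(-4 + 5\right) \left(8 - 4 \sqrt{11}\right) = 23 + 1 \left(8 - 4 \sqrt{11}\right) = 23 + \left(8 - 4 \sqrt{11}\right) = 31 - 4 \sqrt{11}$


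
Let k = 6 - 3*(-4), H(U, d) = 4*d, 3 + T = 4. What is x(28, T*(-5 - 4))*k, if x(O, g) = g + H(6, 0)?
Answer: -162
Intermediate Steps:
T = 1 (T = -3 + 4 = 1)
x(O, g) = g (x(O, g) = g + 4*0 = g + 0 = g)
k = 18 (k = 6 + 12 = 18)
x(28, T*(-5 - 4))*k = (1*(-5 - 4))*18 = (1*(-9))*18 = -9*18 = -162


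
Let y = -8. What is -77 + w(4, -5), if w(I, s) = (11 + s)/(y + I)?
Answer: -157/2 ≈ -78.500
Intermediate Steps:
w(I, s) = (11 + s)/(-8 + I)
-77 + w(4, -5) = -77 + (11 - 5)/(-8 + 4) = -77 + 6/(-4) = -77 - ¼*6 = -77 - 3/2 = -157/2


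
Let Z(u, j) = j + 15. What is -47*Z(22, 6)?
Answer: -987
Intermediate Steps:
Z(u, j) = 15 + j
-47*Z(22, 6) = -47*(15 + 6) = -47*21 = -987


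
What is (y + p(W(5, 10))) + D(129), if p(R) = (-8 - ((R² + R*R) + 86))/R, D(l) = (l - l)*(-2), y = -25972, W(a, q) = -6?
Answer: -77833/3 ≈ -25944.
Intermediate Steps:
D(l) = 0 (D(l) = 0*(-2) = 0)
p(R) = (-94 - 2*R²)/R (p(R) = (-8 - ((R² + R²) + 86))/R = (-8 - (2*R² + 86))/R = (-8 - (86 + 2*R²))/R = (-8 + (-86 - 2*R²))/R = (-94 - 2*R²)/R)
(y + p(W(5, 10))) + D(129) = (-25972 + (-94/(-6) - 2*(-6))) + 0 = (-25972 + (-94*(-⅙) + 12)) + 0 = (-25972 + (47/3 + 12)) + 0 = (-25972 + 83/3) + 0 = -77833/3 + 0 = -77833/3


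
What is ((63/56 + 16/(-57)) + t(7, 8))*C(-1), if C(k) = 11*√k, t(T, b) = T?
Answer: 39347*I/456 ≈ 86.287*I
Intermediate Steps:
((63/56 + 16/(-57)) + t(7, 8))*C(-1) = ((63/56 + 16/(-57)) + 7)*(11*√(-1)) = ((63*(1/56) + 16*(-1/57)) + 7)*(11*I) = ((9/8 - 16/57) + 7)*(11*I) = (385/456 + 7)*(11*I) = 3577*(11*I)/456 = 39347*I/456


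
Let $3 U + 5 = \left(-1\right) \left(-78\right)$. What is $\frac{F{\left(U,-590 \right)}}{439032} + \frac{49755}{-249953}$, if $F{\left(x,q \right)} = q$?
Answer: $- \frac{32245615}{160905228} \approx -0.2004$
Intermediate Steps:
$U = \frac{73}{3}$ ($U = - \frac{5}{3} + \frac{\left(-1\right) \left(-78\right)}{3} = - \frac{5}{3} + \frac{1}{3} \cdot 78 = - \frac{5}{3} + 26 = \frac{73}{3} \approx 24.333$)
$\frac{F{\left(U,-590 \right)}}{439032} + \frac{49755}{-249953} = - \frac{590}{439032} + \frac{49755}{-249953} = \left(-590\right) \frac{1}{439032} + 49755 \left(- \frac{1}{249953}\right) = - \frac{295}{219516} - \frac{1605}{8063} = - \frac{32245615}{160905228}$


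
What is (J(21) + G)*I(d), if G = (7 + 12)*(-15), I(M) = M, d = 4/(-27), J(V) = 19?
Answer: 1064/27 ≈ 39.407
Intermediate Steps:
d = -4/27 (d = 4*(-1/27) = -4/27 ≈ -0.14815)
G = -285 (G = 19*(-15) = -285)
(J(21) + G)*I(d) = (19 - 285)*(-4/27) = -266*(-4/27) = 1064/27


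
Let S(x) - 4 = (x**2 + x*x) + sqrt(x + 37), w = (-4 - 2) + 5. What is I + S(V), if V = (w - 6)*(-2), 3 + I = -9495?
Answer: -9102 + sqrt(51) ≈ -9094.9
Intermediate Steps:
I = -9498 (I = -3 - 9495 = -9498)
w = -1 (w = -6 + 5 = -1)
V = 14 (V = (-1 - 6)*(-2) = -7*(-2) = 14)
S(x) = 4 + sqrt(37 + x) + 2*x**2 (S(x) = 4 + ((x**2 + x*x) + sqrt(x + 37)) = 4 + ((x**2 + x**2) + sqrt(37 + x)) = 4 + (2*x**2 + sqrt(37 + x)) = 4 + (sqrt(37 + x) + 2*x**2) = 4 + sqrt(37 + x) + 2*x**2)
I + S(V) = -9498 + (4 + sqrt(37 + 14) + 2*14**2) = -9498 + (4 + sqrt(51) + 2*196) = -9498 + (4 + sqrt(51) + 392) = -9498 + (396 + sqrt(51)) = -9102 + sqrt(51)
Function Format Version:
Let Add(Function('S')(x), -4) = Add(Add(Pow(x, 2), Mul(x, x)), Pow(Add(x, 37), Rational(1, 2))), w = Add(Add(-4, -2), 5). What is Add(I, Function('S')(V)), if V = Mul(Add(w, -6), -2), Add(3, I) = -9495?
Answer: Add(-9102, Pow(51, Rational(1, 2))) ≈ -9094.9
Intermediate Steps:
I = -9498 (I = Add(-3, -9495) = -9498)
w = -1 (w = Add(-6, 5) = -1)
V = 14 (V = Mul(Add(-1, -6), -2) = Mul(-7, -2) = 14)
Function('S')(x) = Add(4, Pow(Add(37, x), Rational(1, 2)), Mul(2, Pow(x, 2))) (Function('S')(x) = Add(4, Add(Add(Pow(x, 2), Mul(x, x)), Pow(Add(x, 37), Rational(1, 2)))) = Add(4, Add(Add(Pow(x, 2), Pow(x, 2)), Pow(Add(37, x), Rational(1, 2)))) = Add(4, Add(Mul(2, Pow(x, 2)), Pow(Add(37, x), Rational(1, 2)))) = Add(4, Add(Pow(Add(37, x), Rational(1, 2)), Mul(2, Pow(x, 2)))) = Add(4, Pow(Add(37, x), Rational(1, 2)), Mul(2, Pow(x, 2))))
Add(I, Function('S')(V)) = Add(-9498, Add(4, Pow(Add(37, 14), Rational(1, 2)), Mul(2, Pow(14, 2)))) = Add(-9498, Add(4, Pow(51, Rational(1, 2)), Mul(2, 196))) = Add(-9498, Add(4, Pow(51, Rational(1, 2)), 392)) = Add(-9498, Add(396, Pow(51, Rational(1, 2)))) = Add(-9102, Pow(51, Rational(1, 2)))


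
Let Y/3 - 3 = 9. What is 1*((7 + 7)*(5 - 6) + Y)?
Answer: 22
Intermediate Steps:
Y = 36 (Y = 9 + 3*9 = 9 + 27 = 36)
1*((7 + 7)*(5 - 6) + Y) = 1*((7 + 7)*(5 - 6) + 36) = 1*(14*(-1) + 36) = 1*(-14 + 36) = 1*22 = 22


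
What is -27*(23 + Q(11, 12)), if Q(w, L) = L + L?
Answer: -1269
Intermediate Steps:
Q(w, L) = 2*L
-27*(23 + Q(11, 12)) = -27*(23 + 2*12) = -27*(23 + 24) = -27*47 = -1269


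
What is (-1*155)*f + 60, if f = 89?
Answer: -13735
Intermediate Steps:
(-1*155)*f + 60 = -1*155*89 + 60 = -155*89 + 60 = -13795 + 60 = -13735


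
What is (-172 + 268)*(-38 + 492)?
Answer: 43584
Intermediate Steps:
(-172 + 268)*(-38 + 492) = 96*454 = 43584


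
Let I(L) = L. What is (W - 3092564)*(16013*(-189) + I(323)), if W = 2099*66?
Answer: 8939290620020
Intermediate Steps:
W = 138534
(W - 3092564)*(16013*(-189) + I(323)) = (138534 - 3092564)*(16013*(-189) + 323) = -2954030*(-3026457 + 323) = -2954030*(-3026134) = 8939290620020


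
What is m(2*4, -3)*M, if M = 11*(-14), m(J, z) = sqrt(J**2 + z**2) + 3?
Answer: -462 - 154*sqrt(73) ≈ -1777.8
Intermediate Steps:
m(J, z) = 3 + sqrt(J**2 + z**2)
M = -154
m(2*4, -3)*M = (3 + sqrt((2*4)**2 + (-3)**2))*(-154) = (3 + sqrt(8**2 + 9))*(-154) = (3 + sqrt(64 + 9))*(-154) = (3 + sqrt(73))*(-154) = -462 - 154*sqrt(73)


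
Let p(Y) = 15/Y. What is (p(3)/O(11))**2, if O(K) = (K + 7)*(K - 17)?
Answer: 25/11664 ≈ 0.0021433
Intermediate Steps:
O(K) = (-17 + K)*(7 + K) (O(K) = (7 + K)*(-17 + K) = (-17 + K)*(7 + K))
(p(3)/O(11))**2 = ((15/3)/(-119 + 11**2 - 10*11))**2 = ((15*(1/3))/(-119 + 121 - 110))**2 = (5/(-108))**2 = (5*(-1/108))**2 = (-5/108)**2 = 25/11664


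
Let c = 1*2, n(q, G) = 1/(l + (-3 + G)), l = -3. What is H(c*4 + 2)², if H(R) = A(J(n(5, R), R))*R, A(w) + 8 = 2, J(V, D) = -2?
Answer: 3600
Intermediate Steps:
n(q, G) = 1/(-6 + G) (n(q, G) = 1/(-3 + (-3 + G)) = 1/(-6 + G))
A(w) = -6 (A(w) = -8 + 2 = -6)
c = 2
H(R) = -6*R
H(c*4 + 2)² = (-6*(2*4 + 2))² = (-6*(8 + 2))² = (-6*10)² = (-60)² = 3600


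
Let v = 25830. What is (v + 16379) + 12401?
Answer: 54610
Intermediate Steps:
(v + 16379) + 12401 = (25830 + 16379) + 12401 = 42209 + 12401 = 54610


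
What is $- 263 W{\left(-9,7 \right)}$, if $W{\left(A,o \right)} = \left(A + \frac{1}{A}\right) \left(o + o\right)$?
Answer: $\frac{301924}{9} \approx 33547.0$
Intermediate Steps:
$W{\left(A,o \right)} = 2 o \left(A + \frac{1}{A}\right)$ ($W{\left(A,o \right)} = \left(A + \frac{1}{A}\right) 2 o = 2 o \left(A + \frac{1}{A}\right)$)
$- 263 W{\left(-9,7 \right)} = - 263 \cdot 2 \cdot 7 \frac{1}{-9} \left(1 + \left(-9\right)^{2}\right) = - 263 \cdot 2 \cdot 7 \left(- \frac{1}{9}\right) \left(1 + 81\right) = - 263 \cdot 2 \cdot 7 \left(- \frac{1}{9}\right) 82 = \left(-263\right) \left(- \frac{1148}{9}\right) = \frac{301924}{9}$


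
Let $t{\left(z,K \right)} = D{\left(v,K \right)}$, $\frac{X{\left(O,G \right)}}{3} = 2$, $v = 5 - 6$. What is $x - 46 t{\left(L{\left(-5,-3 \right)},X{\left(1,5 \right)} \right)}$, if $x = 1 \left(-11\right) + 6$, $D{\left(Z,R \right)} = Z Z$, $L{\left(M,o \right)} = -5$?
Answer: $-51$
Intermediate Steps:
$v = -1$ ($v = 5 - 6 = -1$)
$X{\left(O,G \right)} = 6$ ($X{\left(O,G \right)} = 3 \cdot 2 = 6$)
$D{\left(Z,R \right)} = Z^{2}$
$t{\left(z,K \right)} = 1$ ($t{\left(z,K \right)} = \left(-1\right)^{2} = 1$)
$x = -5$ ($x = -11 + 6 = -5$)
$x - 46 t{\left(L{\left(-5,-3 \right)},X{\left(1,5 \right)} \right)} = -5 - 46 = -51$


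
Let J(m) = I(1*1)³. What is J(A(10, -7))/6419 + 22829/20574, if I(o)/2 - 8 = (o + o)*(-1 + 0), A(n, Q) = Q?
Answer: 182091223/132064506 ≈ 1.3788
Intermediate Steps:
I(o) = 16 - 4*o (I(o) = 16 + 2*((o + o)*(-1 + 0)) = 16 + 2*((2*o)*(-1)) = 16 + 2*(-2*o) = 16 - 4*o)
J(m) = 1728 (J(m) = (16 - 4)³ = 12³ = 1728)
J(A(10, -7))/6419 + 22829/20574 = 1728/6419 + 22829/20574 = 182091223/132064506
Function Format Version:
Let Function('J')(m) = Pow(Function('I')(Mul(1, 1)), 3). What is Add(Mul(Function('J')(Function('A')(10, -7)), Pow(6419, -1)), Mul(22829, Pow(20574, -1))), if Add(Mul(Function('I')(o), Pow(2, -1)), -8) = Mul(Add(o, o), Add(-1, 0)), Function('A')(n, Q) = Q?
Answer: Rational(182091223, 132064506) ≈ 1.3788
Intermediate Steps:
Function('I')(o) = Add(16, Mul(-4, o)) (Function('I')(o) = Add(16, Mul(2, Mul(Add(o, o), Add(-1, 0)))) = Add(16, Mul(2, Mul(Mul(2, o), -1))) = Add(16, Mul(2, Mul(-2, o))) = Add(16, Mul(-4, o)))
Function('J')(m) = 1728 (Function('J')(m) = Pow(Add(16, Mul(-4, Mul(1, 1))), 3) = Pow(Add(16, Mul(-4, 1)), 3) = Pow(Add(16, -4), 3) = Pow(12, 3) = 1728)
Add(Mul(Function('J')(Function('A')(10, -7)), Pow(6419, -1)), Mul(22829, Pow(20574, -1))) = Add(Mul(1728, Pow(6419, -1)), Mul(22829, Pow(20574, -1))) = Add(Mul(1728, Rational(1, 6419)), Mul(22829, Rational(1, 20574))) = Add(Rational(1728, 6419), Rational(22829, 20574)) = Rational(182091223, 132064506)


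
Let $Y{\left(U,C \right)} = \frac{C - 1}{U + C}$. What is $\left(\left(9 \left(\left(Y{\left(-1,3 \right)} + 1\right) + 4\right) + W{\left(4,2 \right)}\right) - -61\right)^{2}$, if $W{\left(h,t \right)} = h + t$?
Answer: $14641$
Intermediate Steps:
$Y{\left(U,C \right)} = \frac{-1 + C}{C + U}$
$\left(\left(9 \left(\left(Y{\left(-1,3 \right)} + 1\right) + 4\right) + W{\left(4,2 \right)}\right) - -61\right)^{2} = \left(\left(9 \left(\left(\frac{-1 + 3}{3 - 1} + 1\right) + 4\right) + \left(4 + 2\right)\right) - -61\right)^{2} = \left(\left(9 \left(\left(\frac{1}{2} \cdot 2 + 1\right) + 4\right) + 6\right) + 61\right)^{2} = \left(\left(9 \left(\left(1 + 1\right) + 4\right) + 6\right) + 61\right)^{2} = \left(\left(9 \left(2 + 4\right) + 6\right) + 61\right)^{2} = \left(\left(9 \cdot 6 + 6\right) + 61\right)^{2} = \left(\left(54 + 6\right) + 61\right)^{2} = \left(60 + 61\right)^{2} = 121^{2} = 14641$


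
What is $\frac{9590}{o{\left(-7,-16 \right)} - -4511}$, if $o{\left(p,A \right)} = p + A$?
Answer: $\frac{4795}{2244} \approx 2.1368$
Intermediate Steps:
$o{\left(p,A \right)} = A + p$
$\frac{9590}{o{\left(-7,-16 \right)} - -4511} = \frac{9590}{\left(-16 - 7\right) - -4511} = \frac{9590}{-23 + 4511} = \frac{9590}{4488} = 9590 \cdot \frac{1}{4488} = \frac{4795}{2244}$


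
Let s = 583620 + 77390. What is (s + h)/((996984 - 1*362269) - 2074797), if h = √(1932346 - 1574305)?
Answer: -47215/102863 - √358041/1440082 ≈ -0.45942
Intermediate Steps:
s = 661010
h = √358041 ≈ 598.37
(s + h)/((996984 - 1*362269) - 2074797) = (661010 + √358041)/((996984 - 1*362269) - 2074797) = (661010 + √358041)/((996984 - 362269) - 2074797) = (661010 + √358041)/(634715 - 2074797) = (661010 + √358041)/(-1440082) = (661010 + √358041)*(-1/1440082) = -47215/102863 - √358041/1440082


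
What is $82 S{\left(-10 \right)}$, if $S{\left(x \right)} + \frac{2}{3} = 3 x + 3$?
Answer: $- \frac{6806}{3} \approx -2268.7$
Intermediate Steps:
$S{\left(x \right)} = \frac{7}{3} + 3 x$ ($S{\left(x \right)} = - \frac{2}{3} + \left(3 x + 3\right) = - \frac{2}{3} + \left(3 + 3 x\right) = \frac{7}{3} + 3 x$)
$82 S{\left(-10 \right)} = 82 \left(\frac{7}{3} + 3 \left(-10\right)\right) = 82 \left(\frac{7}{3} - 30\right) = 82 \left(- \frac{83}{3}\right) = - \frac{6806}{3}$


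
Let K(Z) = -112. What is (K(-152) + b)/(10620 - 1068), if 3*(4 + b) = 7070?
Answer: 3361/14328 ≈ 0.23458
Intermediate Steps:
b = 7058/3 (b = -4 + (⅓)*7070 = -4 + 7070/3 = 7058/3 ≈ 2352.7)
(K(-152) + b)/(10620 - 1068) = (-112 + 7058/3)/(10620 - 1068) = (6722/3)/9552 = (6722/3)*(1/9552) = 3361/14328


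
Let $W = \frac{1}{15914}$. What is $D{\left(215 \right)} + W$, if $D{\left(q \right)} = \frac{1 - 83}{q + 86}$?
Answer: $- \frac{1304647}{4790114} \approx -0.27236$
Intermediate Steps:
$W = \frac{1}{15914} \approx 6.2838 \cdot 10^{-5}$
$D{\left(q \right)} = - \frac{82}{86 + q}$
$D{\left(215 \right)} + W = - \frac{82}{86 + 215} + \frac{1}{15914} = - \frac{82}{301} + \frac{1}{15914} = - \frac{1304647}{4790114}$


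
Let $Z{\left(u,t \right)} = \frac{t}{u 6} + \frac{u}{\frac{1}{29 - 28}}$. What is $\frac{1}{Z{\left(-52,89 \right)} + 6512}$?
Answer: $\frac{312}{2015431} \approx 0.00015481$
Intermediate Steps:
$Z{\left(u,t \right)} = u + \frac{t}{6 u}$ ($Z{\left(u,t \right)} = \frac{t}{6 u} + \frac{u}{1^{-1}} = t \frac{1}{6 u} + \frac{u}{1} = \frac{t}{6 u} + u 1 = \frac{t}{6 u} + u = u + \frac{t}{6 u}$)
$\frac{1}{Z{\left(-52,89 \right)} + 6512} = \frac{1}{\left(-52 + \frac{1}{6} \cdot 89 \frac{1}{-52}\right) + 6512} = \frac{1}{\left(-52 + \frac{1}{6} \cdot 89 \left(- \frac{1}{52}\right)\right) + 6512} = \frac{1}{\left(-52 - \frac{89}{312}\right) + 6512} = \frac{1}{- \frac{16313}{312} + 6512} = \frac{1}{\frac{2015431}{312}} = \frac{312}{2015431}$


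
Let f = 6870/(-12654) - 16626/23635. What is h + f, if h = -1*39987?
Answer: -12228605678/305805 ≈ -39988.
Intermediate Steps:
h = -39987
f = -381143/305805 (f = 6870*(-1/12654) - 16626*1/23635 = -1145/2109 - 102/145 = -381143/305805 ≈ -1.2464)
h + f = -39987 - 381143/305805 = -12228605678/305805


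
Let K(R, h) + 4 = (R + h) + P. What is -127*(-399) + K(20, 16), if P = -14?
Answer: 50691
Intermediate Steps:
K(R, h) = -18 + R + h (K(R, h) = -4 + ((R + h) - 14) = -4 + (-14 + R + h) = -18 + R + h)
-127*(-399) + K(20, 16) = -127*(-399) + (-18 + 20 + 16) = 50673 + 18 = 50691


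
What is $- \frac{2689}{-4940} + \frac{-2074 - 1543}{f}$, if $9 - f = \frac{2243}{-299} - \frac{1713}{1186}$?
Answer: $- \frac{6319123303041}{31437720340} \approx -201.0$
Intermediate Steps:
$f = \frac{6363911}{354614}$ ($f = 9 - \left(\frac{2243}{-299} - \frac{1713}{1186}\right) = 9 - \left(2243 \left(- \frac{1}{299}\right) - \frac{1713}{1186}\right) = 9 - \left(- \frac{2243}{299} - \frac{1713}{1186}\right) = 9 - - \frac{3172385}{354614} = 9 + \frac{3172385}{354614} = \frac{6363911}{354614} \approx 17.946$)
$- \frac{2689}{-4940} + \frac{-2074 - 1543}{f} = - \frac{2689}{-4940} + \frac{-2074 - 1543}{\frac{6363911}{354614}} = \left(-2689\right) \left(- \frac{1}{4940}\right) + \left(-2074 - 1543\right) \frac{354614}{6363911} = \frac{2689}{4940} - \frac{1282638838}{6363911} = - \frac{6319123303041}{31437720340}$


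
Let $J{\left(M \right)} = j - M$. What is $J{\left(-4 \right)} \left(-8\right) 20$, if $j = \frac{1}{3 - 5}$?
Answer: $-560$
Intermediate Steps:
$j = - \frac{1}{2}$ ($j = \frac{1}{-2} = - \frac{1}{2} \approx -0.5$)
$J{\left(M \right)} = - \frac{1}{2} - M$
$J{\left(-4 \right)} \left(-8\right) 20 = \left(- \frac{1}{2} - -4\right) \left(-8\right) 20 = \left(- \frac{1}{2} + 4\right) \left(-8\right) 20 = \frac{7}{2} \left(-8\right) 20 = \left(-28\right) 20 = -560$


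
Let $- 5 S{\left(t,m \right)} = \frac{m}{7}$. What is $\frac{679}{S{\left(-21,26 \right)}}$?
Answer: $- \frac{23765}{26} \approx -914.04$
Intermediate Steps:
$S{\left(t,m \right)} = - \frac{m}{35}$ ($S{\left(t,m \right)} = - \frac{m \frac{1}{7}}{5} = - \frac{\frac{1}{7} m}{5} = - \frac{m}{35}$)
$\frac{679}{S{\left(-21,26 \right)}} = \frac{679}{\left(- \frac{1}{35}\right) 26} = \frac{679}{- \frac{26}{35}} = 679 \left(- \frac{35}{26}\right) = - \frac{23765}{26}$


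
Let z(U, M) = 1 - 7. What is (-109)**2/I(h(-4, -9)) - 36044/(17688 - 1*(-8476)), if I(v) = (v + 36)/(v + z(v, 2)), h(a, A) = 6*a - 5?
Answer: -388577116/6541 ≈ -59406.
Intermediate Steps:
h(a, A) = -5 + 6*a
z(U, M) = -6
I(v) = (36 + v)/(-6 + v) (I(v) = (v + 36)/(v - 6) = (36 + v)/(-6 + v))
(-109)**2/I(h(-4, -9)) - 36044/(17688 - 1*(-8476)) = (-109)**2/(((36 + (-5 + 6*(-4)))/(-6 + (-5 + 6*(-4))))) - 36044/(17688 - 1*(-8476)) = 11881/(((36 + (-5 - 24))/(-6 + (-5 - 24)))) - 36044/(17688 + 8476) = 11881/(((36 - 29)/(-6 - 29))) - 36044/26164 = 11881/((7/(-35))) - 36044*1/26164 = 11881/((-1/35*7)) - 9011/6541 = 11881/(-1/5) - 9011/6541 = 11881*(-5) - 9011/6541 = -59405 - 9011/6541 = -388577116/6541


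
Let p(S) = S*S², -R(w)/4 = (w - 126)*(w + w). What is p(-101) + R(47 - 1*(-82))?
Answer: -1033397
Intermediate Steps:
R(w) = -8*w*(-126 + w) (R(w) = -4*(w - 126)*(w + w) = -4*(-126 + w)*2*w = -8*w*(-126 + w))
p(S) = S³
p(-101) + R(47 - 1*(-82)) = (-101)³ + 8*(47 - 1*(-82))*(126 - (47 - 1*(-82))) = -1030301 + 8*(47 + 82)*(126 - (47 + 82)) = -1030301 + 8*129*(126 - 1*129) = -1030301 + 8*129*(126 - 129) = -1030301 + 8*129*(-3) = -1030301 - 3096 = -1033397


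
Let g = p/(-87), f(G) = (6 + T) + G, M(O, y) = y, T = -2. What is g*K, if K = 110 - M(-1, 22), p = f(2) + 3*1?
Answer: -264/29 ≈ -9.1035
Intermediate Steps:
f(G) = 4 + G (f(G) = (6 - 2) + G = 4 + G)
p = 9 (p = (4 + 2) + 3*1 = 6 + 3 = 9)
K = 88 (K = 110 - 1*22 = 110 - 22 = 88)
g = -3/29 (g = 9/(-87) = 9*(-1/87) = -3/29 ≈ -0.10345)
g*K = -3/29*88 = -264/29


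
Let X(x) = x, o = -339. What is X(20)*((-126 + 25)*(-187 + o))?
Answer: 1062520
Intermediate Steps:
X(20)*((-126 + 25)*(-187 + o)) = 20*((-126 + 25)*(-187 - 339)) = 20*(-101*(-526)) = 20*53126 = 1062520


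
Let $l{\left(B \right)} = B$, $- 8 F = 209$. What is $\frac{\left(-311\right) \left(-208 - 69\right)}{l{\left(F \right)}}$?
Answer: $- \frac{689176}{209} \approx -3297.5$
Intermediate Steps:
$F = - \frac{209}{8}$ ($F = \left(- \frac{1}{8}\right) 209 = - \frac{209}{8} \approx -26.125$)
$\frac{\left(-311\right) \left(-208 - 69\right)}{l{\left(F \right)}} = \frac{\left(-311\right) \left(-208 - 69\right)}{- \frac{209}{8}} = \left(-311\right) \left(-277\right) \left(- \frac{8}{209}\right) = 86147 \left(- \frac{8}{209}\right) = - \frac{689176}{209}$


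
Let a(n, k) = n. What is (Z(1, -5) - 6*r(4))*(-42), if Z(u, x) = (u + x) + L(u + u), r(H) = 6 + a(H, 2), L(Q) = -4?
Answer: 2856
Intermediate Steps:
r(H) = 6 + H
Z(u, x) = -4 + u + x (Z(u, x) = (u + x) - 4 = -4 + u + x)
(Z(1, -5) - 6*r(4))*(-42) = ((-4 + 1 - 5) - 6*(6 + 4))*(-42) = (-8 - 6*10)*(-42) = (-8 - 60)*(-42) = -68*(-42) = 2856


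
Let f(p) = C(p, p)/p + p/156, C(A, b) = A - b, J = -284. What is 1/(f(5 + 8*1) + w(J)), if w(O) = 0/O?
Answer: 12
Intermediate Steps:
w(O) = 0
f(p) = p/156 (f(p) = (p - p)/p + p/156 = 0/p + p*(1/156) = 0 + p/156 = p/156)
1/(f(5 + 8*1) + w(J)) = 1/((5 + 8*1)/156 + 0) = 1/((5 + 8)/156 + 0) = 1/((1/156)*13 + 0) = 1/(1/12 + 0) = 1/(1/12) = 12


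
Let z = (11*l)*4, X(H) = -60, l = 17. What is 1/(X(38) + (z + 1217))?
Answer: 1/1905 ≈ 0.00052493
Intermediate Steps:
z = 748 (z = (11*17)*4 = 187*4 = 748)
1/(X(38) + (z + 1217)) = 1/(-60 + (748 + 1217)) = 1/(-60 + 1965) = 1/1905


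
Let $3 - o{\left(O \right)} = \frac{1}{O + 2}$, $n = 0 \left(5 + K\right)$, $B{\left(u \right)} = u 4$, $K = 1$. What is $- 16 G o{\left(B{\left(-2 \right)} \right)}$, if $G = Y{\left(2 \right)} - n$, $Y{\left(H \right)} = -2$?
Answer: $\frac{304}{3} \approx 101.33$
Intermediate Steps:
$B{\left(u \right)} = 4 u$
$n = 0$ ($n = 0 \left(5 + 1\right) = 0 \cdot 6 = 0$)
$o{\left(O \right)} = 3 - \frac{1}{2 + O}$ ($o{\left(O \right)} = 3 - \frac{1}{O + 2} = 3 - \frac{1}{2 + O}$)
$G = -2$ ($G = -2 - 0 = -2 + 0 = -2$)
$- 16 G o{\left(B{\left(-2 \right)} \right)} = \left(-16\right) \left(-2\right) \frac{5 + 3 \cdot 4 \left(-2\right)}{2 + 4 \left(-2\right)} = 32 \frac{5 + 3 \left(-8\right)}{2 - 8} = 32 \frac{5 - 24}{-6} = 32 \left(\left(- \frac{1}{6}\right) \left(-19\right)\right) = 32 \cdot \frac{19}{6} = \frac{304}{3}$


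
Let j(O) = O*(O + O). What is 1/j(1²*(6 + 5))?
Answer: 1/242 ≈ 0.0041322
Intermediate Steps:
j(O) = 2*O² (j(O) = O*(2*O) = 2*O²)
1/j(1²*(6 + 5)) = 1/(2*(1²*(6 + 5))²) = 1/(2*(1*11)²) = 1/(2*11²) = 1/(2*121) = 1/242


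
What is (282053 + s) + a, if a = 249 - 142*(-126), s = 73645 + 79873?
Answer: 453712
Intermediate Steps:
s = 153518
a = 18141 (a = 249 + 17892 = 18141)
(282053 + s) + a = (282053 + 153518) + 18141 = 435571 + 18141 = 453712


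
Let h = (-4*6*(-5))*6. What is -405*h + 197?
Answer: -291403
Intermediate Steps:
h = 720 (h = -24*(-5)*6 = 120*6 = 720)
-405*h + 197 = -405*720 + 197 = -291600 + 197 = -291403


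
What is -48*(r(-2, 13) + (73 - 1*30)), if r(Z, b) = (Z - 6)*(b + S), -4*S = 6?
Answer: 2352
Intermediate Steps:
S = -3/2 (S = -1/4*6 = -3/2 ≈ -1.5000)
r(Z, b) = (-6 + Z)*(-3/2 + b) (r(Z, b) = (Z - 6)*(b - 3/2) = (-6 + Z)*(-3/2 + b))
-48*(r(-2, 13) + (73 - 1*30)) = -48*((9 - 6*13 - 3/2*(-2) - 2*13) + (73 - 1*30)) = -48*((9 - 78 + 3 - 26) + (73 - 30)) = -48*(-92 + 43) = -48*(-49) = 2352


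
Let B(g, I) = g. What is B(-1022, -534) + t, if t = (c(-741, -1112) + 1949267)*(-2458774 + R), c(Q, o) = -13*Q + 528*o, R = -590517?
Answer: -4182907620346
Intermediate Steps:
t = -4182907619324 (t = ((-13*(-741) + 528*(-1112)) + 1949267)*(-2458774 - 590517) = ((9633 - 587136) + 1949267)*(-3049291) = (-577503 + 1949267)*(-3049291) = 1371764*(-3049291) = -4182907619324)
B(-1022, -534) + t = -1022 - 4182907619324 = -4182907620346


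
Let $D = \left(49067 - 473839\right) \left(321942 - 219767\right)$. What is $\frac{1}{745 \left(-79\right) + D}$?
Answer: $- \frac{1}{43401137955} \approx -2.3041 \cdot 10^{-11}$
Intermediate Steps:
$D = -43401079100$ ($D = \left(-424772\right) 102175 = -43401079100$)
$\frac{1}{745 \left(-79\right) + D} = \frac{1}{745 \left(-79\right) - 43401079100} = \frac{1}{-58855 - 43401079100} = \frac{1}{-43401137955} = - \frac{1}{43401137955}$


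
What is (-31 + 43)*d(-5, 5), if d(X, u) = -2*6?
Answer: -144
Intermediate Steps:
d(X, u) = -12
(-31 + 43)*d(-5, 5) = (-31 + 43)*(-12) = 12*(-12) = -144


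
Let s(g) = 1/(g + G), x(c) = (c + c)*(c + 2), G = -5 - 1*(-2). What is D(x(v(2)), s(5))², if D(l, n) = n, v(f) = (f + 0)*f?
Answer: ¼ ≈ 0.25000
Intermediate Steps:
G = -3 (G = -5 + 2 = -3)
v(f) = f² (v(f) = f*f = f²)
x(c) = 2*c*(2 + c) (x(c) = (2*c)*(2 + c) = 2*c*(2 + c))
s(g) = 1/(-3 + g) (s(g) = 1/(g - 3) = 1/(-3 + g))
D(x(v(2)), s(5))² = (1/(-3 + 5))² = (1/2)² = (½)² = ¼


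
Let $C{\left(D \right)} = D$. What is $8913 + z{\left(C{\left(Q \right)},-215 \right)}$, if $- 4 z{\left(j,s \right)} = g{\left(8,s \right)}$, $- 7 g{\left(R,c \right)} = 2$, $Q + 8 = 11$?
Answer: $\frac{124783}{14} \approx 8913.1$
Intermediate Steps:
$Q = 3$ ($Q = -8 + 11 = 3$)
$g{\left(R,c \right)} = - \frac{2}{7}$ ($g{\left(R,c \right)} = \left(- \frac{1}{7}\right) 2 = - \frac{2}{7}$)
$z{\left(j,s \right)} = \frac{1}{14}$ ($z{\left(j,s \right)} = \left(- \frac{1}{4}\right) \left(- \frac{2}{7}\right) = \frac{1}{14}$)
$8913 + z{\left(C{\left(Q \right)},-215 \right)} = 8913 + \frac{1}{14} = \frac{124783}{14}$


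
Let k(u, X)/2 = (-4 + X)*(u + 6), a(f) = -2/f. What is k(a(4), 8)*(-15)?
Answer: -660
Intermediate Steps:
k(u, X) = 2*(-4 + X)*(6 + u) (k(u, X) = 2*((-4 + X)*(u + 6)) = 2*((-4 + X)*(6 + u)) = 2*(-4 + X)*(6 + u))
k(a(4), 8)*(-15) = (-48 - (-16)/4 + 12*8 + 2*8*(-2/4))*(-15) = (-48 - (-16)/4 + 96 + 2*8*(-2*¼))*(-15) = (-48 - 8*(-½) + 96 + 2*8*(-½))*(-15) = (-48 + 4 + 96 - 8)*(-15) = 44*(-15) = -660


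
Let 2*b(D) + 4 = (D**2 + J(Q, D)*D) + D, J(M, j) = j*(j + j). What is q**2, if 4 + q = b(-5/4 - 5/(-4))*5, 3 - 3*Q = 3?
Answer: 196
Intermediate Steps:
Q = 0 (Q = 1 - 1/3*3 = 1 - 1 = 0)
J(M, j) = 2*j**2 (J(M, j) = j*(2*j) = 2*j**2)
b(D) = -2 + D**3 + D/2 + D**2/2 (b(D) = -2 + ((D**2 + (2*D**2)*D) + D)/2 = -2 + ((D**2 + 2*D**3) + D)/2 = -2 + (D + D**2 + 2*D**3)/2 = -2 + (D**3 + D/2 + D**2/2) = -2 + D**3 + D/2 + D**2/2)
q = -14 (q = -4 + (-2 + (-5/4 - 5/(-4))**3 + (-5/4 - 5/(-4))/2 + (-5/4 - 5/(-4))**2/2)*5 = -4 + (-2 + (-5*1/4 - 5*(-1/4))**3 + (-5*1/4 - 5*(-1/4))/2 + (-5*1/4 - 5*(-1/4))**2/2)*5 = -4 + (-2 + (-5/4 + 5/4)**3 + (-5/4 + 5/4)/2 + (-5/4 + 5/4)**2/2)*5 = -4 + (-2 + 0**3 + (1/2)*0 + (1/2)*0**2)*5 = -4 + (-2 + 0 + 0 + (1/2)*0)*5 = -4 + (-2 + 0 + 0 + 0)*5 = -4 - 2*5 = -4 - 10 = -14)
q**2 = (-14)**2 = 196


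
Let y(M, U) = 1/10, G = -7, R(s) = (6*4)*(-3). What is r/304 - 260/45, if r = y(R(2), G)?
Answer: -158071/27360 ≈ -5.7775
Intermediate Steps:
R(s) = -72 (R(s) = 24*(-3) = -72)
y(M, U) = 1/10
r = 1/10 ≈ 0.10000
r/304 - 260/45 = (1/10)/304 - 260/45 = (1/10)*(1/304) - 260*1/45 = 1/3040 - 52/9 = -158071/27360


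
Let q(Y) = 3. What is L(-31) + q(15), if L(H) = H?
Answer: -28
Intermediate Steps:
L(-31) + q(15) = -31 + 3 = -28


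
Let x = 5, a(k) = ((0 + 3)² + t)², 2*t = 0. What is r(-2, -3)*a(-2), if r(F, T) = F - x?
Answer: -567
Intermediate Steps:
t = 0 (t = (½)*0 = 0)
a(k) = 81 (a(k) = ((0 + 3)² + 0)² = (3² + 0)² = (9 + 0)² = 9² = 81)
r(F, T) = -5 + F (r(F, T) = F - 1*5 = F - 5 = -5 + F)
r(-2, -3)*a(-2) = (-5 - 2)*81 = -7*81 = -567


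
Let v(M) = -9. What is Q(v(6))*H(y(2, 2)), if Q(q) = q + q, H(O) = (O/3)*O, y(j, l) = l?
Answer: -24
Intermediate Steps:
H(O) = O²/3 (H(O) = (O*(⅓))*O = (O/3)*O = O²/3)
Q(q) = 2*q
Q(v(6))*H(y(2, 2)) = (2*(-9))*((⅓)*2²) = -6*4 = -18*4/3 = -24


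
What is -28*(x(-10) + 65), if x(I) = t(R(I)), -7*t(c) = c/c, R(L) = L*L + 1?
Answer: -1816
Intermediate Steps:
R(L) = 1 + L² (R(L) = L² + 1 = 1 + L²)
t(c) = -⅐ (t(c) = -c/(7*c) = -⅐*1 = -⅐)
x(I) = -⅐
-28*(x(-10) + 65) = -28*(-⅐ + 65) = -28*454/7 = -1816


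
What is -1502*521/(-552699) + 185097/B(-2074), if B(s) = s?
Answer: -100679934695/1146297726 ≈ -87.831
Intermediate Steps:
-1502*521/(-552699) + 185097/B(-2074) = -1502*521/(-552699) + 185097/(-2074) = -782542*(-1/552699) + 185097*(-1/2074) = 782542/552699 - 185097/2074 = -100679934695/1146297726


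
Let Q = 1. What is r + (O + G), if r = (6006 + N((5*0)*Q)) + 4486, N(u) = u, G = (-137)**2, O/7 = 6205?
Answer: 72696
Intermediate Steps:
O = 43435 (O = 7*6205 = 43435)
G = 18769
r = 10492 (r = (6006 + (5*0)*1) + 4486 = (6006 + 0*1) + 4486 = (6006 + 0) + 4486 = 6006 + 4486 = 10492)
r + (O + G) = 10492 + (43435 + 18769) = 10492 + 62204 = 72696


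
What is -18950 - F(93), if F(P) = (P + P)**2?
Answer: -53546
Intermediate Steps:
F(P) = 4*P**2 (F(P) = (2*P)**2 = 4*P**2)
-18950 - F(93) = -18950 - 4*93**2 = -18950 - 4*8649 = -18950 - 1*34596 = -18950 - 34596 = -53546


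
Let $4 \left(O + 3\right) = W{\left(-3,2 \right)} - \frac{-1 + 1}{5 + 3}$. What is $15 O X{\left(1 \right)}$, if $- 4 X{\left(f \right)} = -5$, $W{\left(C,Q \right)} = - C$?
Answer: $- \frac{675}{16} \approx -42.188$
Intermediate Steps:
$X{\left(f \right)} = \frac{5}{4}$ ($X{\left(f \right)} = \left(- \frac{1}{4}\right) \left(-5\right) = \frac{5}{4}$)
$O = - \frac{9}{4}$ ($O = -3 + \frac{\left(-1\right) \left(-3\right) - \frac{-1 + 1}{5 + 3}}{4} = -3 + \frac{3 - \frac{0}{8}}{4} = -3 + \frac{3 - 0 \cdot \frac{1}{8}}{4} = -3 + \frac{3 - 0}{4} = -3 + \frac{3 + 0}{4} = -3 + \frac{1}{4} \cdot 3 = -3 + \frac{3}{4} = - \frac{9}{4} \approx -2.25$)
$15 O X{\left(1 \right)} = 15 \left(- \frac{9}{4}\right) \frac{5}{4} = \left(- \frac{135}{4}\right) \frac{5}{4} = - \frac{675}{16}$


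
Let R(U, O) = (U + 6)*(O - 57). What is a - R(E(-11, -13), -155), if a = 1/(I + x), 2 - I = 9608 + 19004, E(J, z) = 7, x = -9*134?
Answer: 82172895/29816 ≈ 2756.0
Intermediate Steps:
x = -1206
I = -28610 (I = 2 - (9608 + 19004) = 2 - 1*28612 = 2 - 28612 = -28610)
R(U, O) = (-57 + O)*(6 + U) (R(U, O) = (6 + U)*(-57 + O) = (-57 + O)*(6 + U))
a = -1/29816 (a = 1/(-28610 - 1206) = 1/(-29816) = -1/29816 ≈ -3.3539e-5)
a - R(E(-11, -13), -155) = -1/29816 - (-342 - 57*7 + 6*(-155) - 155*7) = -1/29816 - (-342 - 399 - 930 - 1085) = -1/29816 - 1*(-2756) = -1/29816 + 2756 = 82172895/29816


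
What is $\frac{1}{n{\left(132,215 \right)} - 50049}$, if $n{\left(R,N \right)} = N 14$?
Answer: $- \frac{1}{47039} \approx -2.1259 \cdot 10^{-5}$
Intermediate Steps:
$n{\left(R,N \right)} = 14 N$
$\frac{1}{n{\left(132,215 \right)} - 50049} = \frac{1}{14 \cdot 215 - 50049} = \frac{1}{3010 - 50049} = \frac{1}{-47039} = - \frac{1}{47039}$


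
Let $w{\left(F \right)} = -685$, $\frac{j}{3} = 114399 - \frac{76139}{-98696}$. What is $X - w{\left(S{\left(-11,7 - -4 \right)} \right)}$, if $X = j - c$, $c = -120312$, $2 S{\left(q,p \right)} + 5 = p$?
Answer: $\frac{627593417}{1352} \approx 4.642 \cdot 10^{5}$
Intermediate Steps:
$S{\left(q,p \right)} = - \frac{5}{2} + \frac{p}{2}$
$j = \frac{464005473}{1352}$ ($j = 3 \left(114399 - \frac{76139}{-98696}\right) = 3 \left(114399 - - \frac{1043}{1352}\right) = 3 \left(114399 + \frac{1043}{1352}\right) = 3 \cdot \frac{154668491}{1352} = \frac{464005473}{1352} \approx 3.432 \cdot 10^{5}$)
$X = \frac{626667297}{1352}$ ($X = \frac{464005473}{1352} - -120312 = \frac{464005473}{1352} + 120312 = \frac{626667297}{1352} \approx 4.6351 \cdot 10^{5}$)
$X - w{\left(S{\left(-11,7 - -4 \right)} \right)} = \frac{626667297}{1352} - -685 = \frac{626667297}{1352} + 685 = \frac{627593417}{1352}$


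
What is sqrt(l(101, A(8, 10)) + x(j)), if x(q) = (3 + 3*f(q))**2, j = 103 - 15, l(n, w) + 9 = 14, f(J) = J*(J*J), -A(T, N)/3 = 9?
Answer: sqrt(4179649047566) ≈ 2.0444e+6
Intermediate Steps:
A(T, N) = -27 (A(T, N) = -3*9 = -27)
f(J) = J**3 (f(J) = J*J**2 = J**3)
l(n, w) = 5 (l(n, w) = -9 + 14 = 5)
j = 88
x(q) = (3 + 3*q**3)**2
sqrt(l(101, A(8, 10)) + x(j)) = sqrt(5 + 9*(1 + 88**3)**2) = sqrt(5 + 9*(1 + 681472)**2) = sqrt(5 + 9*681473**2) = sqrt(5 + 9*464405449729) = sqrt(5 + 4179649047561) = sqrt(4179649047566)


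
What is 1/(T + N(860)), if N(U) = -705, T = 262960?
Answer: 1/262255 ≈ 3.8131e-6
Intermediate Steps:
1/(T + N(860)) = 1/(262960 - 705) = 1/262255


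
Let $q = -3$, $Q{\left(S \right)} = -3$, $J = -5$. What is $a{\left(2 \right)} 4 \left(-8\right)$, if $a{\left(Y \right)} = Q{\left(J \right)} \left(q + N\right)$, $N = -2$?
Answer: $-480$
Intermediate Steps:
$a{\left(Y \right)} = 15$ ($a{\left(Y \right)} = - 3 \left(-3 - 2\right) = \left(-3\right) \left(-5\right) = 15$)
$a{\left(2 \right)} 4 \left(-8\right) = 15 \cdot 4 \left(-8\right) = 60 \left(-8\right) = -480$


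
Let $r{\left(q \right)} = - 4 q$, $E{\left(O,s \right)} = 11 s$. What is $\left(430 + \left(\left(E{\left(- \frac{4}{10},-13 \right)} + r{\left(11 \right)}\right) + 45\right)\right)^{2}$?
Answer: $82944$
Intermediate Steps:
$\left(430 + \left(\left(E{\left(- \frac{4}{10},-13 \right)} + r{\left(11 \right)}\right) + 45\right)\right)^{2} = \left(430 + \left(\left(11 \left(-13\right) - 44\right) + 45\right)\right)^{2} = \left(430 + \left(\left(-143 - 44\right) + 45\right)\right)^{2} = \left(430 + \left(-187 + 45\right)\right)^{2} = \left(430 - 142\right)^{2} = 288^{2} = 82944$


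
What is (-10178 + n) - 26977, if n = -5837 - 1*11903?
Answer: -54895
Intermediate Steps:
n = -17740 (n = -5837 - 11903 = -17740)
(-10178 + n) - 26977 = (-10178 - 17740) - 26977 = -27918 - 26977 = -54895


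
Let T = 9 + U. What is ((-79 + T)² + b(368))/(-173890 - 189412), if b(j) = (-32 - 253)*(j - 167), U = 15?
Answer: 27130/181651 ≈ 0.14935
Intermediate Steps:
b(j) = 47595 - 285*j (b(j) = -285*(-167 + j) = 47595 - 285*j)
T = 24 (T = 9 + 15 = 24)
((-79 + T)² + b(368))/(-173890 - 189412) = ((-79 + 24)² + (47595 - 285*368))/(-173890 - 189412) = ((-55)² + (47595 - 104880))/(-363302) = (3025 - 57285)*(-1/363302) = -54260*(-1/363302) = 27130/181651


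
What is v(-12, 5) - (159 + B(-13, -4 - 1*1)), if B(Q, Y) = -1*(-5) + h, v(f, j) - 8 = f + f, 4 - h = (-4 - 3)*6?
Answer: -226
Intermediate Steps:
h = 46 (h = 4 - (-4 - 3)*6 = 4 - (-7)*6 = 4 - 1*(-42) = 4 + 42 = 46)
v(f, j) = 8 + 2*f (v(f, j) = 8 + (f + f) = 8 + 2*f)
B(Q, Y) = 51 (B(Q, Y) = -1*(-5) + 46 = 5 + 46 = 51)
v(-12, 5) - (159 + B(-13, -4 - 1*1)) = (8 + 2*(-12)) - (159 + 51) = (8 - 24) - 1*210 = -16 - 210 = -226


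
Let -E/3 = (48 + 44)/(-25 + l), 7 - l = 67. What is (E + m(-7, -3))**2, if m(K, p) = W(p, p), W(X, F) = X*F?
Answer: 1083681/7225 ≈ 149.99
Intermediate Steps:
l = -60 (l = 7 - 1*67 = 7 - 67 = -60)
W(X, F) = F*X
m(K, p) = p**2 (m(K, p) = p*p = p**2)
E = 276/85 (E = -3*(48 + 44)/(-25 - 60) = -276/(-85) = -276*(-1)/85 = -3*(-92/85) = 276/85 ≈ 3.2471)
(E + m(-7, -3))**2 = (276/85 + (-3)**2)**2 = (276/85 + 9)**2 = (1041/85)**2 = 1083681/7225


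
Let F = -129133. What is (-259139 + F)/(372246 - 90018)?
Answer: -32356/23519 ≈ -1.3757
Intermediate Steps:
(-259139 + F)/(372246 - 90018) = (-259139 - 129133)/(372246 - 90018) = -388272/282228 = -388272*1/282228 = -32356/23519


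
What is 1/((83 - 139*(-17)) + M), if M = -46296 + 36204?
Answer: -1/7646 ≈ -0.00013079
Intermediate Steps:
M = -10092
1/((83 - 139*(-17)) + M) = 1/((83 - 139*(-17)) - 10092) = 1/((83 + 2363) - 10092) = 1/(2446 - 10092) = 1/(-7646) = -1/7646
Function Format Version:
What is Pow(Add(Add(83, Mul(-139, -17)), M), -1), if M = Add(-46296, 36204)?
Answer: Rational(-1, 7646) ≈ -0.00013079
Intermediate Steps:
M = -10092
Pow(Add(Add(83, Mul(-139, -17)), M), -1) = Pow(Add(Add(83, Mul(-139, -17)), -10092), -1) = Pow(Add(Add(83, 2363), -10092), -1) = Pow(Add(2446, -10092), -1) = Pow(-7646, -1) = Rational(-1, 7646)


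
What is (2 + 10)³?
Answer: 1728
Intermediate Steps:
(2 + 10)³ = 12³ = 1728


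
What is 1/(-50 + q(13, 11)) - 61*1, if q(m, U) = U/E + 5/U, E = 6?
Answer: -192155/3149 ≈ -61.021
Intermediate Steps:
q(m, U) = 5/U + U/6 (q(m, U) = U/6 + 5/U = 5/U + U/6)
1/(-50 + q(13, 11)) - 61*1 = 1/(-50 + (5/11 + (⅙)*11)) - 61*1 = 1/(-50 + (5*(1/11) + 11/6)) - 61 = 1/(-50 + (5/11 + 11/6)) - 61 = 1/(-50 + 151/66) - 61 = 1/(-3149/66) - 61 = -66/3149 - 61 = -192155/3149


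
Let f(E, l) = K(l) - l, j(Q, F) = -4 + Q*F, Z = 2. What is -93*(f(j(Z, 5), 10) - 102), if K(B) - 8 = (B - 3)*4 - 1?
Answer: 7161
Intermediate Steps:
K(B) = -5 + 4*B (K(B) = 8 + ((B - 3)*4 - 1) = 8 + ((-3 + B)*4 - 1) = 8 + ((-12 + 4*B) - 1) = 8 + (-13 + 4*B) = -5 + 4*B)
j(Q, F) = -4 + F*Q
f(E, l) = -5 + 3*l (f(E, l) = (-5 + 4*l) - l = -5 + 3*l)
-93*(f(j(Z, 5), 10) - 102) = -93*((-5 + 3*10) - 102) = -93*((-5 + 30) - 102) = -93*(25 - 102) = -93*(-77) = 7161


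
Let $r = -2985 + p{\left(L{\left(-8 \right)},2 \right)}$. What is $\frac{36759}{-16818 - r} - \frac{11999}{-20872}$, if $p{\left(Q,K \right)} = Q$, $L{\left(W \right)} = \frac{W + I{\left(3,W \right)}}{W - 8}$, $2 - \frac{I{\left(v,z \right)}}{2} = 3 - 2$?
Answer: $- \frac{1603325817}{769947208} \approx -2.0824$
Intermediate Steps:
$I{\left(v,z \right)} = 2$ ($I{\left(v,z \right)} = 4 - 2 \left(3 - 2\right) = 4 - 2 = 2$)
$L{\left(W \right)} = \frac{2 + W}{-8 + W}$ ($L{\left(W \right)} = \frac{W + 2}{W - 8} = \frac{2 + W}{-8 + W}$)
$r = - \frac{23877}{8}$ ($r = -2985 + \frac{2 - 8}{-8 - 8} = -2985 + \frac{1}{-16} \left(-6\right) = -2985 - - \frac{3}{8} = -2985 + \frac{3}{8} = - \frac{23877}{8} \approx -2984.6$)
$\frac{36759}{-16818 - r} - \frac{11999}{-20872} = \frac{36759}{-16818 - - \frac{23877}{8}} - \frac{11999}{-20872} = \frac{36759}{-16818 + \frac{23877}{8}} - - \frac{11999}{20872} = \frac{36759}{- \frac{110667}{8}} + \frac{11999}{20872} = 36759 \left(- \frac{8}{110667}\right) + \frac{11999}{20872} = - \frac{98024}{36889} + \frac{11999}{20872} = - \frac{1603325817}{769947208}$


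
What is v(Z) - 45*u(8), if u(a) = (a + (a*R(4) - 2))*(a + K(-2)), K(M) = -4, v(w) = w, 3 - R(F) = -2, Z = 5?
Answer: -8275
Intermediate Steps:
R(F) = 5 (R(F) = 3 - 1*(-2) = 3 + 2 = 5)
u(a) = (-4 + a)*(-2 + 6*a) (u(a) = (a + (a*5 - 2))*(a - 4) = (a + (5*a - 2))*(-4 + a) = (a + (-2 + 5*a))*(-4 + a) = (-2 + 6*a)*(-4 + a) = (-4 + a)*(-2 + 6*a))
v(Z) - 45*u(8) = 5 - 45*(8 - 26*8 + 6*8**2) = 5 - 45*(8 - 208 + 6*64) = 5 - 45*(8 - 208 + 384) = 5 - 45*184 = 5 - 8280 = -8275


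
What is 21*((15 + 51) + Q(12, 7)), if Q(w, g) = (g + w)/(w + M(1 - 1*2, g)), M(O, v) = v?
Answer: 1407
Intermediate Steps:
Q(w, g) = 1 (Q(w, g) = (g + w)/(w + g) = (g + w)/(g + w) = 1)
21*((15 + 51) + Q(12, 7)) = 21*((15 + 51) + 1) = 21*(66 + 1) = 21*67 = 1407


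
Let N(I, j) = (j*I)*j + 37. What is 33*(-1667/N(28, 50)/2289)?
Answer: -1667/4858021 ≈ -0.00034314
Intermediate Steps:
N(I, j) = 37 + I*j**2 (N(I, j) = (I*j)*j + 37 = I*j**2 + 37 = 37 + I*j**2)
33*(-1667/N(28, 50)/2289) = 33*(-1667/(37 + 28*50**2)/2289) = 33*(-1667/(37 + 28*2500)*(1/2289)) = 33*(-1667/(37 + 70000)*(1/2289)) = 33*(-1667/70037*(1/2289)) = 33*(-1667*1/70037*(1/2289)) = 33*(-1667/70037*1/2289) = 33*(-1667/160314693) = -1667/4858021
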